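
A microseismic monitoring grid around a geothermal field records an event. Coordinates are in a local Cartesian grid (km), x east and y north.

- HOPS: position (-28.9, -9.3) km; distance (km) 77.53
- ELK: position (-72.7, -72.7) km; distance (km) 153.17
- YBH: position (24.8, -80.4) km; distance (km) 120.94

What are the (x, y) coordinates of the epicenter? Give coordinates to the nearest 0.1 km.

30.6 km east, 40.4 km north

Circle about each station: (x + 28.9)² + (y + 9.3)² = 77.53²; (x + 72.7)² + (y + 72.7)² = 153.17²; (x − 24.8)² + (y + 80.4)² = 120.94².
Subtracting the HOPS equation from the ELK and YBH equations removes the quadratic terms:
-87.6 x − 126.8 y = -7801.27
107.4 x − 142.2 y = -2458.08
Solving the 2×2 system: x ≈ 30.6, y ≈ 40.4 km.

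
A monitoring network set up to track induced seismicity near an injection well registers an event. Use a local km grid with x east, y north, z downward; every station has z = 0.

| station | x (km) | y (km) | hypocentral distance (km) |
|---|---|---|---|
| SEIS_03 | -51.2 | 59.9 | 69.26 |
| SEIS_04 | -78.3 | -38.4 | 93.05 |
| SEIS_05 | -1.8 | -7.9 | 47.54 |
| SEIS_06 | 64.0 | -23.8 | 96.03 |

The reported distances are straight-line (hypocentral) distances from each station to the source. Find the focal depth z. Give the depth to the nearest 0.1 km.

Each station gives a sphere (x−x_i)² + (y−y_i)² + z² = d_i² (stations at z=0).
Subtracting the SEIS_03 sphere from SEIS_04 and SEIS_05: z² cancels, leaving linear equations in x and y:
-54.2 x − 196.6 y = -2465.35
98.8 x − 135.6 y = -3606.90
Solving: x ≈ -13.999, y ≈ 16.399 km (keep extra digits for the depth step; rounded: -14.0, 16.4).
Then from the SEIS_03 sphere: z² = 69.26² − (x + 51.2)² − (y − 59.9)² with x = -13.999, y = 16.399, so z ≈ 38.996 ≈ 39.0 km.

depth ≈ 39.0 km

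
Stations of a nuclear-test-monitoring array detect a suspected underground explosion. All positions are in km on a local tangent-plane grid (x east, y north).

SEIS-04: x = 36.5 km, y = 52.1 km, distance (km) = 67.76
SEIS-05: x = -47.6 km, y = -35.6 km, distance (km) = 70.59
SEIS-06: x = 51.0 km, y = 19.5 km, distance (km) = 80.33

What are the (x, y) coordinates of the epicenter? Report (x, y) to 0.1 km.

x ≈ -28.3 km, y ≈ 32.3 km

Circle about each station: (x − 36.5)² + (y − 52.1)² = 67.76²; (x + 47.6)² + (y + 35.6)² = 70.59²; (x − 51.0)² + (y − 19.5)² = 80.33².
Subtracting the SEIS-04 equation from the SEIS-05 and SEIS-06 equations removes the quadratic terms:
-168.2 x − 175.4 y = -905.07
29.0 x − 65.2 y = -2926.90
Solving the 2×2 system: x ≈ -28.3, y ≈ 32.3 km.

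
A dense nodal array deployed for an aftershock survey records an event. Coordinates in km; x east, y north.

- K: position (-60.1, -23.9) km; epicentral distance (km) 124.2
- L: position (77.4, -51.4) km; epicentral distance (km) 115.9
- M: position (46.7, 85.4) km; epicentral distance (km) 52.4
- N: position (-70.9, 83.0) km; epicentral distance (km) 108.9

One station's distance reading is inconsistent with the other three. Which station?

Solve using three stations at a time. Using K, L, N (subtract circle equations pairwise → linear system) gives (x, y) ≈ (34.7, 56.4).
Distances from that point to each station vs reported:
  K: calculated 124.2 vs reported 124.2 → residual 0.0 km
  L: calculated 115.9 vs reported 115.9 → residual 0.0 km
  M: calculated 31.4 vs reported 52.4 → residual 21.0 km
  N: calculated 108.9 vs reported 108.9 → residual 0.0 km
K, L, N are mutually consistent (residuals ≈ 0); M is off by 21.0 km.

M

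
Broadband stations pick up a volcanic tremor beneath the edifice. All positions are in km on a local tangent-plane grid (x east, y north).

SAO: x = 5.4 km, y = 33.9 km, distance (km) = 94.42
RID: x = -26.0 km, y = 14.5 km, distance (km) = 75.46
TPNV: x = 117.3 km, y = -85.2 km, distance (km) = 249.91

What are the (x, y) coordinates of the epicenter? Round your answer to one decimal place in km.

-84.8 km east, 61.8 km north

Circle about each station: (x − 5.4)² + (y − 33.9)² = 94.42²; (x + 26.0)² + (y − 14.5)² = 75.46²; (x − 117.3)² + (y + 85.2)² = 249.91².
Subtracting the SAO equation from the RID and TPNV equations removes the quadratic terms:
-62.8 x − 38.8 y = 2928.80
223.8 x − 238.2 y = -33699.91
Solving the 2×2 system: x ≈ -84.8, y ≈ 61.8 km.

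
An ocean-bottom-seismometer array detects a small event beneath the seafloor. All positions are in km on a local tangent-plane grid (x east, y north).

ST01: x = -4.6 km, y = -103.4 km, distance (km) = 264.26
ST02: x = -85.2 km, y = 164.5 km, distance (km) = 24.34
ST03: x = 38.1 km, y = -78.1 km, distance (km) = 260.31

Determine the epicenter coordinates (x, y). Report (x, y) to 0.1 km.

Circle about each station: (x + 4.6)² + (y + 103.4)² = 264.26²; (x + 85.2)² + (y − 164.5)² = 24.34²; (x − 38.1)² + (y + 78.1)² = 260.31².
Subtracting the ST01 equation from the ST02 and ST03 equations removes the quadratic terms:
-161.2 x + 535.8 y = 92847.48
85.4 x + 50.6 y = -1089.45
Solving the 2×2 system: x ≈ -98.0, y ≈ 143.8 km.

-98.0 km east, 143.8 km north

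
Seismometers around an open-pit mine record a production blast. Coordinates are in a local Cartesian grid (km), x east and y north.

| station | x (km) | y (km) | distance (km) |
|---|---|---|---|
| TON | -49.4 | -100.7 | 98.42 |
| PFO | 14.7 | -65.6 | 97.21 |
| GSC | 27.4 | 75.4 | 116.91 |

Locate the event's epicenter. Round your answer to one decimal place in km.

-59.5 km east, -2.8 km north

Circle about each station: (x + 49.4)² + (y + 100.7)² = 98.42²; (x − 14.7)² + (y + 65.6)² = 97.21²; (x − 27.4)² + (y − 75.4)² = 116.91².
Subtracting pairs of circle equations eliminates x²+y² and gives linear equations (the radical axes):
128.2 x + 70.2 y = -7824.69
153.6 x + 352.2 y = -10126.38
Solving the 2×2 system: x ≈ -59.5, y ≈ -2.8 km.
Check against TON (with the unrounded x, y): √((x + 49.4)²+(y + 100.7)²) = 98.42 ≈ 98.42 km. ✓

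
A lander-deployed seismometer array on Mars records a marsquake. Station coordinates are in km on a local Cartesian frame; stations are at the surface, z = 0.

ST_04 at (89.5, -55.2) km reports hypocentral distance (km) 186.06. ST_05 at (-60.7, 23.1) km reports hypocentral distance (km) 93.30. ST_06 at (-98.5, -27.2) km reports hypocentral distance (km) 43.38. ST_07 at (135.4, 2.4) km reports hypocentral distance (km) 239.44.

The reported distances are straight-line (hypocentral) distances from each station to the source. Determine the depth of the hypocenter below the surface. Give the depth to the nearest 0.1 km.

Each station gives a sphere (x−x_i)² + (y−y_i)² + z² = d_i² (stations at z=0).
Subtracting the ST_04 sphere from ST_05 and ST_06: z² cancels, leaving linear equations in x and y:
-300.4 x + 156.6 y = 19074.24
-376.0 x + 56.0 y = 32121.30
Solving: x ≈ -94.201, y ≈ -58.901 km (keep extra digits for the depth step; rounded: -94.2, -58.9).
Then from the ST_04 sphere: z² = 186.06² − (x − 89.5)² − (y + 55.2)² with x = -94.201, y = -58.901, so z ≈ 29.301 ≈ 29.3 km.
Check against ST_07 (with the unrounded solution): distance 239.44 ≈ 239.44 km. ✓

29.3 km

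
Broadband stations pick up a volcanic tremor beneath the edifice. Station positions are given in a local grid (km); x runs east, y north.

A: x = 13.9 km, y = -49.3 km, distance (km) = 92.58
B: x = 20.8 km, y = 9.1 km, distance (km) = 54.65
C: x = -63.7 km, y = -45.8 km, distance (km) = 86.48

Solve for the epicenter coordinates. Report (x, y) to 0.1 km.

-28.3 km east, 33.1 km north

Circle about each station: (x − 13.9)² + (y + 49.3)² = 92.58²; (x − 20.8)² + (y − 9.1)² = 54.65²; (x + 63.7)² + (y + 45.8)² = 86.48².
Subtracting pairs of circle equations eliminates x²+y² and gives linear equations (the radical axes):
13.8 x + 116.8 y = 3476.18
-155.2 x + 7.0 y = 4623.90
Solving the 2×2 system: x ≈ -28.3, y ≈ 33.1 km.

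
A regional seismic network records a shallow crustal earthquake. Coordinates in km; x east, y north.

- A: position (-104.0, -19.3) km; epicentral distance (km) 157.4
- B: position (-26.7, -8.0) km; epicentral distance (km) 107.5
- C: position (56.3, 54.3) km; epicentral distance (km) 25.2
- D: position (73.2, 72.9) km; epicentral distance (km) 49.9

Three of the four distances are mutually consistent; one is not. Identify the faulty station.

Solve using three stations at a time. Using A, C, D (subtract circle equations pairwise → linear system) gives (x, y) ≈ (44.9, 31.8).
Distances from that point to each station vs reported:
  A: calculated 157.4 vs reported 157.4 → residual 0.0 km
  B: calculated 81.9 vs reported 107.5 → residual 25.6 km
  C: calculated 25.2 vs reported 25.2 → residual 0.0 km
  D: calculated 49.9 vs reported 49.9 → residual 0.0 km
A, C, D are mutually consistent (residuals ≈ 0); B is off by 25.6 km.

B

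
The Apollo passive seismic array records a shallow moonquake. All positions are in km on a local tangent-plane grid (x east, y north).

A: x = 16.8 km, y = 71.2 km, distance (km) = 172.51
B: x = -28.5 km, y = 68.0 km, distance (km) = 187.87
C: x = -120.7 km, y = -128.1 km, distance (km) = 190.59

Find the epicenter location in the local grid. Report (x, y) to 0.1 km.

66.8 km east, -93.9 km north

Circle about each station: (x − 16.8)² + (y − 71.2)² = 172.51²; (x + 28.5)² + (y − 68.0)² = 187.87²; (x + 120.7)² + (y + 128.1)² = 190.59².
Subtracting the A equation from the B and C equations removes the quadratic terms:
-90.6 x − 6.4 y = -5450.87
-275.0 x − 398.6 y = 19061.57
Solving the 2×2 system: x ≈ 66.8, y ≈ -93.9 km.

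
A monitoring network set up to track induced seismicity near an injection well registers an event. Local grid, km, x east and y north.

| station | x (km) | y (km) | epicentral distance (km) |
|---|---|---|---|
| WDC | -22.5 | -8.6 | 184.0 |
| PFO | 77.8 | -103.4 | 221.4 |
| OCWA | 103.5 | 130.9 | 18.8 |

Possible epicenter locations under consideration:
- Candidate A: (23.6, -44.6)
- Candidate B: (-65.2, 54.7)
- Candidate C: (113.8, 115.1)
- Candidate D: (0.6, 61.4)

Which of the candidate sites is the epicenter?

Candidate C

For each candidate, compare |candidate − station| to the reported distance:
Candidate A: residuals WDC 125.5, PFO 141.4, OCWA 174.0 → max 174.0 km
Candidate B: residuals WDC 107.6, PFO 8.2, OCWA 166.3 → max 166.3 km
Candidate C: residuals WDC 0.1, PFO 0.0, OCWA 0.1 → max 0.1 km
Candidate D: residuals WDC 110.3, PFO 39.4, OCWA 105.4 → max 110.3 km
Only Candidate C has all residuals ≈ 0.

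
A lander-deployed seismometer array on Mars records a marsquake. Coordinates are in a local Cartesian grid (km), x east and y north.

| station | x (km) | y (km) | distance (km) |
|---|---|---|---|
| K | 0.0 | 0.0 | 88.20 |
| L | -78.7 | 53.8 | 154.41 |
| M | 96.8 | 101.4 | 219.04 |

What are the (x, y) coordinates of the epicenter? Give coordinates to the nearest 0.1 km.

(-15.1, -86.9)

Circle about each station: x² + y² = 88.20²; (x + 78.7)² + (y − 53.8)² = 154.41²; (x − 96.8)² + (y − 101.4)² = 219.04².
Subtracting the K equation from the L and M equations removes the quadratic terms:
-157.4 x + 107.6 y = -6975.08
193.6 x + 202.8 y = -20547.08
Solving the 2×2 system: x ≈ -15.1, y ≈ -86.9 km.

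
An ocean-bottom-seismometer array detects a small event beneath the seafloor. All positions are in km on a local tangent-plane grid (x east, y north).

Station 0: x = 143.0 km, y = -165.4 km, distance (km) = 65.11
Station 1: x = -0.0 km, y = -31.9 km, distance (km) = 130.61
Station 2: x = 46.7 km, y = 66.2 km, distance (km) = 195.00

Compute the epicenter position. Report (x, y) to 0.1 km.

x ≈ 93.5 km, y ≈ -123.1 km

Circle about each station: (x − 143.0)² + (y + 165.4)² = 65.11²; x² + (y + 31.9)² = 130.61²; (x − 46.7)² + (y − 66.2)² = 195.00².
Subtracting pairs of circle equations eliminates x²+y² and gives linear equations (the radical axes):
-286.0 x + 267.0 y = -59608.21
-192.6 x + 463.2 y = -75028.52
Solving the 2×2 system: x ≈ 93.5, y ≈ -123.1 km.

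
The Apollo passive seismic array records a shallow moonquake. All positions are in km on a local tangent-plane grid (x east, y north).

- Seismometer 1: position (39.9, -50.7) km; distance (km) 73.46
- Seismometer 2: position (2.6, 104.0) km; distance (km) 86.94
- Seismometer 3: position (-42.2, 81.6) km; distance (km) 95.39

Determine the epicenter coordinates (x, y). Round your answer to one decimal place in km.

Circle about each station: (x − 39.9)² + (y + 50.7)² = 73.46²; (x − 2.6)² + (y − 104.0)² = 86.94²; (x + 42.2)² + (y − 81.6)² = 95.39².
Subtracting the Seismometer 1 equation from the Seismometer 2 and Seismometer 3 equations removes the quadratic terms:
-74.6 x + 309.4 y = 4498.07
-164.2 x + 264.6 y = 574.02
Solving the 2×2 system: x ≈ 32.6, y ≈ 22.4 km.
Check against Seismometer 1 (with the unrounded x, y): √((x − 39.9)²+(y + 50.7)²) = 73.46 ≈ 73.46 km. ✓

x ≈ 32.6 km, y ≈ 22.4 km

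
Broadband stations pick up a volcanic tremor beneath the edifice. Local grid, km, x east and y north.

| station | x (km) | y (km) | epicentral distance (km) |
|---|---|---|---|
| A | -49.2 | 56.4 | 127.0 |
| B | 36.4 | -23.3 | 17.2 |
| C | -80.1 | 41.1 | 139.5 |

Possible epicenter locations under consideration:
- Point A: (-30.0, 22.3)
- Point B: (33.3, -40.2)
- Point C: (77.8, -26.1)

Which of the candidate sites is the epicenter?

Point B

For each candidate, compare |candidate − station| to the reported distance:
Point A: residuals A 87.9, B 63.4, C 86.0 → max 87.9 km
Point B: residuals A 0.0, B 0.0, C 0.0 → max 0.0 km
Point C: residuals A 24.4, B 24.3, C 32.1 → max 32.1 km
Only Point B has all residuals ≈ 0.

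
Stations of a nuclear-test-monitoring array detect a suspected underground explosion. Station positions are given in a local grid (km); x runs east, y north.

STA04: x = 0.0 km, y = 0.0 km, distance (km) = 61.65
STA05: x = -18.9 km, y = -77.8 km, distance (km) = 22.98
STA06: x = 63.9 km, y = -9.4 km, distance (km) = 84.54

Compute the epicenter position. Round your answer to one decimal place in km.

Circle about each station: x² + y² = 61.65²; (x + 18.9)² + (y + 77.8)² = 22.98²; (x − 63.9)² + (y + 9.4)² = 84.54².
Subtracting the STA04 equation from the STA05 and STA06 equations removes the quadratic terms:
-37.8 x − 155.6 y = 9682.69
127.8 x − 18.8 y = 825.28
Solving the 2×2 system: x ≈ -2.6, y ≈ -61.6 km.

(-2.6, -61.6)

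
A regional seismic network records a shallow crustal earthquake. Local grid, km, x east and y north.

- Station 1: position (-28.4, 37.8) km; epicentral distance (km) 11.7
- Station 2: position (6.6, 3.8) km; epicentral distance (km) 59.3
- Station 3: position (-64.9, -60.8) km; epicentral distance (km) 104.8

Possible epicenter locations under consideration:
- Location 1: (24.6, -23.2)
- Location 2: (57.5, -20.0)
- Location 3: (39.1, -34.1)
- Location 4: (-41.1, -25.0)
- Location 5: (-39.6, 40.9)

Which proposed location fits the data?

For each candidate, compare |candidate − station| to the reported distance:
Location 1: residuals Station 1 69.1, Station 2 26.9, Station 3 7.7 → max 69.1 km
Location 2: residuals Station 1 91.8, Station 2 3.1, Station 3 24.2 → max 91.8 km
Location 3: residuals Station 1 86.9, Station 2 9.4, Station 3 2.6 → max 86.9 km
Location 4: residuals Station 1 52.4, Station 2 3.6, Station 3 61.8 → max 61.8 km
Location 5: residuals Station 1 0.1, Station 2 0.0, Station 3 0.0 → max 0.1 km
Only Location 5 has all residuals ≈ 0.

Location 5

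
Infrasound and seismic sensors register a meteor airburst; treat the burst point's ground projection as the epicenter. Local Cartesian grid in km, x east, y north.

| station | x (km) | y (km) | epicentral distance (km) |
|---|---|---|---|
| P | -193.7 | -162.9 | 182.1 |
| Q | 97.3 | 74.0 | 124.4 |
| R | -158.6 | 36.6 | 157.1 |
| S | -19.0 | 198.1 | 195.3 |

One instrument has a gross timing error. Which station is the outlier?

Solve using three stations at a time. Using Q, R, S (subtract circle equations pairwise → linear system) gives (x, y) ≈ (-5.1, 3.3).
Distances from that point to each station vs reported:
  P: calculated 251.4 vs reported 182.1 → residual 69.3 km
  Q: calculated 124.4 vs reported 124.4 → residual 0.0 km
  R: calculated 157.1 vs reported 157.1 → residual 0.0 km
  S: calculated 195.3 vs reported 195.3 → residual 0.0 km
Q, R, S are mutually consistent (residuals ≈ 0); P is off by 69.3 km.

P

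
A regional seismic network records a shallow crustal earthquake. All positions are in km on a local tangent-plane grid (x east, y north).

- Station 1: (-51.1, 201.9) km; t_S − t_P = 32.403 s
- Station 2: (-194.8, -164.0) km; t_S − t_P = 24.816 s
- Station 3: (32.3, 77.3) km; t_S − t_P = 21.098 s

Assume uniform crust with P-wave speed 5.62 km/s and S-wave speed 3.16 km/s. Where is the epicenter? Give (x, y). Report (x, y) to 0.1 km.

(-75.0, -30.8)

Distance from S−P lag: d = Δt · v_P v_S / (v_P − v_S) = Δt · (5.62·3.16)/(5.62−3.16) ≈ 7.2192·Δt.
So d_Station 1 = 233.92, d_Station 2 = 179.15, d_Station 3 = 152.31 km.
Circle about each station: (x + 51.1)² + (y − 201.9)² = 233.92²; (x + 194.8)² + (y + 164.0)² = 179.15²; (x − 32.3)² + (y − 77.3)² = 152.31².
Subtracting pairs of circle equations eliminates x²+y² and gives linear equations (the radical axes):
-287.4 x − 731.8 y = 44092.06
166.8 x − 249.2 y = -4836.01
Solving the 2×2 system: x ≈ -75.0, y ≈ -30.8 km.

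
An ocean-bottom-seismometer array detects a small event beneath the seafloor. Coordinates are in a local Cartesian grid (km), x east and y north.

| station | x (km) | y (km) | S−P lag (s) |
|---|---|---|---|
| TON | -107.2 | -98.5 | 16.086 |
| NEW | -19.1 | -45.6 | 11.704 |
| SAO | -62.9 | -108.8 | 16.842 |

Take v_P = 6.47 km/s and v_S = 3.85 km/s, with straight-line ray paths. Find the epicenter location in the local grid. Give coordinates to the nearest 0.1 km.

(-74.5, 50.9)

Distance from S−P lag: d = Δt · v_P v_S / (v_P − v_S) = Δt · (6.47·3.85)/(6.47−3.85) ≈ 9.5074·Δt.
So d_TON = 152.94, d_NEW = 111.28, d_SAO = 160.12 km.
Circle about each station: (x + 107.2)² + (y + 98.5)² = 152.94²; (x + 19.1)² + (y + 45.6)² = 111.28²; (x + 62.9)² + (y + 108.8)² = 160.12².
Subtracting the TON equation from the NEW and SAO equations removes the quadratic terms:
176.2 x + 105.8 y = -7742.51
88.6 x − 20.6 y = -7648.01
Solving the 2×2 system: x ≈ -74.5, y ≈ 50.9 km.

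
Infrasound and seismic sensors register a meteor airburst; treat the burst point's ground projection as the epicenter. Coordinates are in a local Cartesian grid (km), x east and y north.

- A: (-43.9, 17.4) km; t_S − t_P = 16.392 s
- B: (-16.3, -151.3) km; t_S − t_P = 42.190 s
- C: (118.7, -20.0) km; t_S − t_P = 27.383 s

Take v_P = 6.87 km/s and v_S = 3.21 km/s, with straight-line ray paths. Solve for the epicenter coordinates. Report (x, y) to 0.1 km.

Distance from S−P lag: d = Δt · v_P v_S / (v_P − v_S) = Δt · (6.87·3.21)/(6.87−3.21) ≈ 6.0253·Δt.
So d_A = 98.77, d_B = 254.21, d_C = 164.99 km.
Circle about each station: (x + 43.9)² + (y − 17.4)² = 98.77²; (x + 16.3)² + (y + 151.3)² = 254.21²; (x − 118.7)² + (y + 20.0)² = 164.99².
Subtracting pairs of circle equations eliminates x²+y² and gives linear equations (the radical axes):
55.2 x − 337.4 y = -33939.80
325.2 x − 74.8 y = -5206.47
Solving the 2×2 system: x ≈ 7.4, y ≈ 101.8 km.

(7.4, 101.8)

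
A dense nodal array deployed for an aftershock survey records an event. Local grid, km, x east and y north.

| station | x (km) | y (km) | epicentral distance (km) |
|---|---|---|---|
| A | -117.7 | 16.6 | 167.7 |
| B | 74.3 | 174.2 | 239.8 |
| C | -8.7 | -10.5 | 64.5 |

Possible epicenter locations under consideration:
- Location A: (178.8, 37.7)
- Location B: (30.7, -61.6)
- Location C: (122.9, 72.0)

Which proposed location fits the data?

For each candidate, compare |candidate − station| to the reported distance:
Location A: residuals A 129.5, B 67.9, C 129.1 → max 129.5 km
Location B: residuals A 0.0, B 0.0, C 0.0 → max 0.0 km
Location C: residuals A 79.2, B 126.6, C 90.8 → max 126.6 km
Only Location B has all residuals ≈ 0.

Location B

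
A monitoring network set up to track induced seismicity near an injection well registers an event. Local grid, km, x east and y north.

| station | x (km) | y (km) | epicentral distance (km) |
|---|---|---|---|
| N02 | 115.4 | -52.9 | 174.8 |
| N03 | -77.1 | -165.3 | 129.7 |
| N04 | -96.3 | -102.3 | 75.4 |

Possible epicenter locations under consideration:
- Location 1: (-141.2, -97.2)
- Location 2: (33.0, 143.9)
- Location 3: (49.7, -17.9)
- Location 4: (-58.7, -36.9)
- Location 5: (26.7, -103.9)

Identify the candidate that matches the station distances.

For each candidate, compare |candidate − station| to the reported distance:
Location 1: residuals N02 85.6, N03 36.2, N04 30.2 → max 85.6 km
Location 2: residuals N02 38.6, N03 198.5, N04 202.7 → max 202.7 km
Location 3: residuals N02 100.4, N03 64.7, N04 93.2 → max 100.4 km
Location 4: residuals N02 0.0, N03 0.0, N04 0.0 → max 0.0 km
Location 5: residuals N02 72.5, N03 9.1, N04 47.6 → max 72.5 km
Only Location 4 has all residuals ≈ 0.

Location 4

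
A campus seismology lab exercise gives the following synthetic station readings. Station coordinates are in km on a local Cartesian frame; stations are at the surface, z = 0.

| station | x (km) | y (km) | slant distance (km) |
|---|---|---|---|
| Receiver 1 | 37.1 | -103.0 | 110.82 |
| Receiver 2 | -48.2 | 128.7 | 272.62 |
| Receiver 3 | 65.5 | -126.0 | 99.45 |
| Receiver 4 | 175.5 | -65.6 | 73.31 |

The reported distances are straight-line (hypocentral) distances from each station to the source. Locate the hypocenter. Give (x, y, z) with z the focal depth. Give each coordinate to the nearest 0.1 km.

Each station gives a sphere (x−x_i)² + (y−y_i)² + z² = d_i² (stations at z=0).
Subtracting the Receiver 1 sphere from Receiver 2 and Receiver 3: z² cancels, leaving linear equations in x and y:
-170.6 x + 463.4 y = -55139.07
56.8 x − 46.0 y = 10571.61
Solving: x ≈ 127.885, y ≈ -71.907 km (keep extra digits for the depth step; rounded: 127.9, -71.9).
Then from the Receiver 1 sphere: z² = 110.82² − (x − 37.1)² − (y + 103.0)² with x = 127.885, y = -71.907, so z ≈ 55.429 ≈ 55.4 km.

x ≈ 127.9 km, y ≈ -71.9 km, depth ≈ 55.4 km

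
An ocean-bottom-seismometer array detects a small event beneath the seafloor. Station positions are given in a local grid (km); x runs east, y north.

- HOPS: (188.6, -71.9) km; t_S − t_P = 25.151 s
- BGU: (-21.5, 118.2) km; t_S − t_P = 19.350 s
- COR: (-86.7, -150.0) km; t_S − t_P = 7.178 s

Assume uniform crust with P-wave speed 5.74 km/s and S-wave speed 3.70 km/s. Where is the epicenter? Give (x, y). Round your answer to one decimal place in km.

-73.2 km east, -76.5 km north

Distance from S−P lag: d = Δt · v_P v_S / (v_P − v_S) = Δt · (5.74·3.70)/(5.74−3.70) ≈ 10.4108·Δt.
So d_HOPS = 261.84, d_BGU = 201.45, d_COR = 74.73 km.
Circle about each station: (x − 188.6)² + (y + 71.9)² = 261.84²; (x + 21.5)² + (y − 118.2)² = 201.45²; (x + 86.7)² + (y + 150.0)² = 74.73².
Subtracting pairs of circle equations eliminates x²+y² and gives linear equations (the radical axes):
-420.2 x + 380.2 y = 1672.00
-550.6 x − 156.2 y = 52252.93
Solving the 2×2 system: x ≈ -73.2, y ≈ -76.5 km.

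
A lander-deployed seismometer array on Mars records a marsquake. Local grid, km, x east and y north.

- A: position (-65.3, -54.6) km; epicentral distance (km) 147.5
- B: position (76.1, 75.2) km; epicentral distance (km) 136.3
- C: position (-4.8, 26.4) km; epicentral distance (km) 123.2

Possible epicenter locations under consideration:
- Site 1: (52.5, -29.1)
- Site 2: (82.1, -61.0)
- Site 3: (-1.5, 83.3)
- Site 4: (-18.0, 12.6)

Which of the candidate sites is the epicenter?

Site 2

For each candidate, compare |candidate − station| to the reported distance:
Site 1: residuals A 27.0, B 29.4, C 43.4 → max 43.4 km
Site 2: residuals A 0.0, B 0.0, C 0.0 → max 0.0 km
Site 3: residuals A 4.4, B 58.3, C 66.2 → max 66.2 km
Site 4: residuals A 65.3, B 23.3, C 104.1 → max 104.1 km
Only Site 2 has all residuals ≈ 0.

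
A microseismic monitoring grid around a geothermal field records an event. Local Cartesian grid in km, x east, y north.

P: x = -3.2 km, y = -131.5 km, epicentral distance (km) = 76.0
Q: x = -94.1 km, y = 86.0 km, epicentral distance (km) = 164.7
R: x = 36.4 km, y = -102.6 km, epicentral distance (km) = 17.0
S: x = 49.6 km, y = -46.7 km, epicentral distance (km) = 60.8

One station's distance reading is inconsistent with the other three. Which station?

Solve using three stations at a time. Using P, Q, S (subtract circle equations pairwise → linear system) gives (x, y) ≈ (-10.5, -55.9).
Distances from that point to each station vs reported:
  P: calculated 76.0 vs reported 76.0 → residual 0.0 km
  Q: calculated 164.7 vs reported 164.7 → residual 0.0 km
  R: calculated 66.2 vs reported 17.0 → residual 49.2 km
  S: calculated 60.8 vs reported 60.8 → residual 0.0 km
P, Q, S are mutually consistent (residuals ≈ 0); R is off by 49.2 km.

R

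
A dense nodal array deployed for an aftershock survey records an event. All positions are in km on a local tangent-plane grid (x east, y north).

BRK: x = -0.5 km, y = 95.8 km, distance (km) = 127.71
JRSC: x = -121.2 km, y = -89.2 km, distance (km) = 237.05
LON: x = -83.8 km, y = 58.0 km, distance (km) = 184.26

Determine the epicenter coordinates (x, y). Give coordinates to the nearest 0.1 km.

Circle about each station: (x + 0.5)² + (y − 95.8)² = 127.71²; (x + 121.2)² + (y + 89.2)² = 237.05²; (x + 83.8)² + (y − 58.0)² = 184.26².
Subtracting pairs of circle equations eliminates x²+y² and gives linear equations (the radical axes):
-241.4 x − 370.0 y = -26414.67
-166.6 x − 75.6 y = -16433.35
Solving the 2×2 system: x ≈ 94.1, y ≈ 10.0 km.

(94.1, 10.0)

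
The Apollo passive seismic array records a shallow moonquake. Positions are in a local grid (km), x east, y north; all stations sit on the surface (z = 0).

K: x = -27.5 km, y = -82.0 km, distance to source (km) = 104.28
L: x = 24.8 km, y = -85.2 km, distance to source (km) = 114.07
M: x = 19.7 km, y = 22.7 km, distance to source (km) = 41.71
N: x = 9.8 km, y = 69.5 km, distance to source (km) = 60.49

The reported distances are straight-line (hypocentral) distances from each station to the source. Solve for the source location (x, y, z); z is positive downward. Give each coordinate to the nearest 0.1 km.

x ≈ -15.5 km, y ≈ 19.2 km, depth ≈ 22.1 km

Each station gives a sphere (x−x_i)² + (y−y_i)² + z² = d_i² (stations at z=0).
Subtracting the K sphere from L and M: z² cancels, leaving linear equations in x and y:
104.6 x − 6.4 y = -1743.82
94.4 x + 209.4 y = 2557.72
Solving: x ≈ -15.496, y ≈ 19.201 km (keep extra digits for the depth step; rounded: -15.5, 19.2).
Then from the K sphere: z² = 104.28² − (x + 27.5)² − (y + 82.0)² with x = -15.496, y = 19.201, so z ≈ 22.104 ≈ 22.1 km.
Check against N (with the unrounded solution): distance 60.49 ≈ 60.49 km. ✓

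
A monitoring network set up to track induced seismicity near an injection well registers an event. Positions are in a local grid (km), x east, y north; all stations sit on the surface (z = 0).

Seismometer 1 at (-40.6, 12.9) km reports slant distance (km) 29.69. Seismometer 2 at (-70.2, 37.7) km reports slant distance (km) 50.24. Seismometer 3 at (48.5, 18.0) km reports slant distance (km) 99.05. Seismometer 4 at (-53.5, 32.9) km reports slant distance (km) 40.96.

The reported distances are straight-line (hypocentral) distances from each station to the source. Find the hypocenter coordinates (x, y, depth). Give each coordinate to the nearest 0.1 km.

x ≈ -45.5 km, y ≈ 4.0 km, depth ≈ 27.9 km

Each station gives a sphere (x−x_i)² + (y−y_i)² + z² = d_i² (stations at z=0).
Subtracting the Seismometer 1 sphere from Seismometer 2 and Seismometer 3: z² cancels, leaving linear equations in x and y:
-59.2 x + 49.6 y = 2892.00
178.2 x + 10.2 y = -8067.93
Solving: x ≈ -45.503, y ≈ 3.996 km (keep extra digits for the depth step; rounded: -45.5, 4.0).
Then from the Seismometer 1 sphere: z² = 29.69² − (x + 40.6)² − (y − 12.9)² with x = -45.503, y = 3.996, so z ≈ 27.896 ≈ 27.9 km.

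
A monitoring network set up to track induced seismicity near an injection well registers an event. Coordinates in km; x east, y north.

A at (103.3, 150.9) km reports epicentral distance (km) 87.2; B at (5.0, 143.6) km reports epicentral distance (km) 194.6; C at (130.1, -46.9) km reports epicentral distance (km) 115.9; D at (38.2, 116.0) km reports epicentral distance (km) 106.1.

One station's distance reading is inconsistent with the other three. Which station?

B

Solve using three stations at a time. Using A, C, D (subtract circle equations pairwise → linear system) gives (x, y) ≈ (133.4, 69.0).
Distances from that point to each station vs reported:
  A: calculated 87.3 vs reported 87.2 → residual 0.1 km
  B: calculated 148.5 vs reported 194.6 → residual 46.1 km
  C: calculated 115.9 vs reported 115.9 → residual 0.0 km
  D: calculated 106.1 vs reported 106.1 → residual 0.0 km
A, C, D are mutually consistent (residuals ≈ 0); B is off by 46.1 km.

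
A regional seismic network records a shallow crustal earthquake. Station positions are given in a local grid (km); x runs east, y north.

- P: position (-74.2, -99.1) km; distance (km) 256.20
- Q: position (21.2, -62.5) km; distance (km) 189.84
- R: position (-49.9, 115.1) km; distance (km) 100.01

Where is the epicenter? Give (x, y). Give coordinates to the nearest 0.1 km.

x ≈ 49.6 km, y ≈ 125.2 km

Circle about each station: (x + 74.2)² + (y + 99.1)² = 256.20²; (x − 21.2)² + (y + 62.5)² = 189.84²; (x + 49.9)² + (y − 115.1)² = 100.01².
Subtracting the P equation from the Q and R equations removes the quadratic terms:
190.8 x + 73.2 y = 18628.45
48.6 x + 428.4 y = 56048.01
Solving the 2×2 system: x ≈ 49.6, y ≈ 125.2 km.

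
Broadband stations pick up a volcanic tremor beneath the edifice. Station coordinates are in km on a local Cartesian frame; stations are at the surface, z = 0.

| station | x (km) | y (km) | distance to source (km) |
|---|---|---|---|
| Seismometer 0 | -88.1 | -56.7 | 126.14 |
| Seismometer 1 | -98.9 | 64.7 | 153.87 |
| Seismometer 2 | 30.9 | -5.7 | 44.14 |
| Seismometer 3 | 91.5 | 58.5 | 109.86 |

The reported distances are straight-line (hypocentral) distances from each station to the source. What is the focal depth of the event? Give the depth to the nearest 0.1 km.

depth ≈ 42.0 km

Each station gives a sphere (x−x_i)² + (y−y_i)² + z² = d_i² (stations at z=0).
Subtracting the Seismometer 0 sphere from Seismometer 1 and Seismometer 2: z² cancels, leaving linear equations in x and y:
-21.6 x + 242.8 y = -4773.88
238.0 x + 102.0 y = 3973.76
Solving: x ≈ 24.200, y ≈ -17.509 km (keep extra digits for the depth step; rounded: 24.2, -17.5).
Then from the Seismometer 0 sphere: z² = 126.14² − (x + 88.1)² − (y + 56.7)² with x = 24.200, y = -17.509, so z ≈ 42.001 ≈ 42.0 km.
Check against Seismometer 3 (with the unrounded solution): distance 109.87 ≈ 109.86 km. ✓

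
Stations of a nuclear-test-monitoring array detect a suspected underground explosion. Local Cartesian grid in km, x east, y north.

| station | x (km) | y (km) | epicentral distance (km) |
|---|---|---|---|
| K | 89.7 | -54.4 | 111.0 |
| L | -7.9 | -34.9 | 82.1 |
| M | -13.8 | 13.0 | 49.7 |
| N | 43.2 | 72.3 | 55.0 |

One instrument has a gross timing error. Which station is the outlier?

Solve using three stations at a time. Using K, L, M (subtract circle equations pairwise → linear system) gives (x, y) ≈ (28.9, 38.5).
Distances from that point to each station vs reported:
  K: calculated 111.0 vs reported 111.0 → residual 0.0 km
  L: calculated 82.1 vs reported 82.1 → residual 0.0 km
  M: calculated 49.8 vs reported 49.7 → residual 0.1 km
  N: calculated 36.7 vs reported 55.0 → residual 18.3 km
K, L, M are mutually consistent (residuals ≈ 0); N is off by 18.3 km.

N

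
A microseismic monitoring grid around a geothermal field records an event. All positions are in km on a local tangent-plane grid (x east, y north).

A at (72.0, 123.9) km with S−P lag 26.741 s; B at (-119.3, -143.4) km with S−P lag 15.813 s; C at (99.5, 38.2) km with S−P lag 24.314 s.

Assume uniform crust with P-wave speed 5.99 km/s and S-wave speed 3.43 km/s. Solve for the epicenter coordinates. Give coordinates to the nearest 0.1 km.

Distance from S−P lag: d = Δt · v_P v_S / (v_P − v_S) = Δt · (5.99·3.43)/(5.99−3.43) ≈ 8.0257·Δt.
So d_A = 214.61, d_B = 126.91, d_C = 195.14 km.
Circle about each station: (x − 72.0)² + (y − 123.9)² = 214.61²; (x + 119.3)² + (y + 143.4)² = 126.91²; (x − 99.5)² + (y − 38.2)² = 195.14².
Subtracting pairs of circle equations eliminates x²+y² and gives linear equations (the radical axes):
-382.6 x − 534.6 y = 44212.14
55.0 x − 171.4 y = -1197.89
Solving the 2×2 system: x ≈ -86.5, y ≈ -20.8 km.

-86.5 km east, -20.8 km north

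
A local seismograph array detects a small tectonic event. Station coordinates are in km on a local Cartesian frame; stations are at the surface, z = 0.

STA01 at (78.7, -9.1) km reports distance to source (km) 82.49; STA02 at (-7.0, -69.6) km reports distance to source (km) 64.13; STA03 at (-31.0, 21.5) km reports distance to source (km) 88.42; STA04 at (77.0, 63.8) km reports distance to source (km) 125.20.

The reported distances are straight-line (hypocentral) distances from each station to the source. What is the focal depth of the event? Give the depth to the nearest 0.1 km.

Each station gives a sphere (x−x_i)² + (y−y_i)² + z² = d_i² (stations at z=0).
Subtracting the STA01 sphere from STA02 and STA03: z² cancels, leaving linear equations in x and y:
-171.4 x − 121.0 y = 1308.60
-219.4 x + 61.2 y = -5866.75
Solving: x ≈ 17.004, y ≈ -34.902 km (keep extra digits for the depth step; rounded: 17.0, -34.9).
Then from the STA01 sphere: z² = 82.49² − (x − 78.7)² − (y + 9.1)² with x = 17.004, y = -34.902, so z ≈ 48.296 ≈ 48.3 km.

48.3 km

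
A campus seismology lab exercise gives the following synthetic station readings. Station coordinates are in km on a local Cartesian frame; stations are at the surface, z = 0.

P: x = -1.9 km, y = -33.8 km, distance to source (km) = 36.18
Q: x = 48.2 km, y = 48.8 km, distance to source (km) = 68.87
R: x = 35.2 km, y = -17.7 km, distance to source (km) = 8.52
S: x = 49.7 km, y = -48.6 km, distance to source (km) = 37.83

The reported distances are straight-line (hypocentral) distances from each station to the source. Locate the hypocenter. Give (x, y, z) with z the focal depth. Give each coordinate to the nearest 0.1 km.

Each station gives a sphere (x−x_i)² + (y−y_i)² + z² = d_i² (stations at z=0).
Subtracting the P sphere from Q and R: z² cancels, leaving linear equations in x and y:
100.2 x + 165.2 y = 124.55
74.2 x + 32.2 y = 1642.68
Solving: x ≈ 29.603, y ≈ -17.202 km (keep extra digits for the depth step; rounded: 29.6, -17.2).
Then from the P sphere: z² = 36.18² − (x + 1.9)² − (y + 33.8)² with x = 29.603, y = -17.202, so z ≈ 6.408 ≈ 6.4 km.
Check against S (with the unrounded solution): distance 37.83 ≈ 37.83 km. ✓

(29.6, -17.2, 6.4)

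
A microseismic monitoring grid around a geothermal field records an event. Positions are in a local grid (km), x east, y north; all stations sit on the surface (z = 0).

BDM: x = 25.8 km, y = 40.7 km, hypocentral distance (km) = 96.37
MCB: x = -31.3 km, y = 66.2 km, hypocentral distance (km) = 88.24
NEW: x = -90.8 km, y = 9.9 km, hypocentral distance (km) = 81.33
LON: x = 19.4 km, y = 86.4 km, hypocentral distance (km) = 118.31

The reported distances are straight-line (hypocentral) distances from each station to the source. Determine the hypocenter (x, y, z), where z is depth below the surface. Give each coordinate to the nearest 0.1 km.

(-38.2, 3.5, 61.7)

Each station gives a sphere (x−x_i)² + (y−y_i)² + z² = d_i² (stations at z=0).
Subtracting the BDM sphere from MCB and NEW: z² cancels, leaving linear equations in x and y:
-114.2 x + 51.0 y = 4540.88
-233.2 x − 61.6 y = 8693.13
Solving: x ≈ -38.201, y ≈ 3.496 km (keep extra digits for the depth step; rounded: -38.2, 3.5).
Then from the BDM sphere: z² = 96.37² − (x − 25.8)² − (y − 40.7)² with x = -38.201, y = 3.496, so z ≈ 61.700 ≈ 61.7 km.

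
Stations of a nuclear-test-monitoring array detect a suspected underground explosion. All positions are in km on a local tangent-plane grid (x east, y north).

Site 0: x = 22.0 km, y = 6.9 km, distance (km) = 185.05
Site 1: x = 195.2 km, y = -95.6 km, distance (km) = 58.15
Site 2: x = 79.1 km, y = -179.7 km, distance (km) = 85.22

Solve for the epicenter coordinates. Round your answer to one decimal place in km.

Circle about each station: (x − 22.0)² + (y − 6.9)² = 185.05²; (x − 195.2)² + (y + 95.6)² = 58.15²; (x − 79.1)² + (y + 179.7)² = 85.22².
Subtracting pairs of circle equations eliminates x²+y² and gives linear equations (the radical axes):
346.4 x − 205.0 y = 77572.87
114.2 x − 373.2 y = 64998.34
Solving the 2×2 system: x ≈ 147.6, y ≈ -129.0 km.

x ≈ 147.6 km, y ≈ -129.0 km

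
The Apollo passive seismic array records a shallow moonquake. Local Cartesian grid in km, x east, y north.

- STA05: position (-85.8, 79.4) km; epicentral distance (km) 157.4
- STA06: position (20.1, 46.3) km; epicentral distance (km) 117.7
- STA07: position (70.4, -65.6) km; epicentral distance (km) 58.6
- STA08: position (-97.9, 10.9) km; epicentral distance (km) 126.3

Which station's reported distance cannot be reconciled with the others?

Solve using three stations at a time. Using STA05, STA07, STA08 (subtract circle equations pairwise → linear system) gives (x, y) ≈ (18.3, -38.7).
Distances from that point to each station vs reported:
  STA05: calculated 157.4 vs reported 157.4 → residual 0.0 km
  STA06: calculated 85.0 vs reported 117.7 → residual 32.7 km
  STA07: calculated 58.7 vs reported 58.6 → residual 0.1 km
  STA08: calculated 126.3 vs reported 126.3 → residual 0.0 km
STA05, STA07, STA08 are mutually consistent (residuals ≈ 0); STA06 is off by 32.7 km.

STA06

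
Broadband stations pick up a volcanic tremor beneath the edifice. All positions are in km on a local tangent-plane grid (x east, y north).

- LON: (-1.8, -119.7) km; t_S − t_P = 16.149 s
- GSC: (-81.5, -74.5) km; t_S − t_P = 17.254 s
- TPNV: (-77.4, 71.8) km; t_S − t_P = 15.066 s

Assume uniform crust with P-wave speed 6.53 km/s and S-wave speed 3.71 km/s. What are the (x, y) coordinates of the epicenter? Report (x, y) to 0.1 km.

Distance from S−P lag: d = Δt · v_P v_S / (v_P − v_S) = Δt · (6.53·3.71)/(6.53−3.71) ≈ 8.5909·Δt.
So d_LON = 138.73, d_GSC = 148.23, d_TPNV = 129.43 km.
Circle about each station: (x + 1.8)² + (y + 119.7)² = 138.73²; (x + 81.5)² + (y + 74.5)² = 148.23²; (x + 77.4)² + (y − 71.8)² = 129.43².
Subtracting the LON equation from the GSC and TPNV equations removes the quadratic terms:
-159.4 x + 90.4 y = -4864.95
-151.2 x + 383.0 y = -691.44
Solving the 2×2 system: x ≈ 38.0, y ≈ 13.2 km.
Check against LON (with the unrounded x, y): √((x + 1.8)²+(y + 119.7)²) = 138.73 ≈ 138.73 km. ✓

(38.0, 13.2)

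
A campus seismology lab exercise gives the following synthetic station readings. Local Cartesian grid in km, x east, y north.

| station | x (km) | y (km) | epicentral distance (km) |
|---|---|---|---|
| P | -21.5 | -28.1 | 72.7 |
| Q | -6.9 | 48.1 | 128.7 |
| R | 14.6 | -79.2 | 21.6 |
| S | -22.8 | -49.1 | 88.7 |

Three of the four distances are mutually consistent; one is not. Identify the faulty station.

Solve using three stations at a time. Using P, Q, R (subtract circle equations pairwise → linear system) gives (x, y) ≈ (35.2, -73.5).
Distances from that point to each station vs reported:
  P: calculated 72.6 vs reported 72.7 → residual 0.1 km
  Q: calculated 128.7 vs reported 128.7 → residual 0.0 km
  R: calculated 21.4 vs reported 21.6 → residual 0.2 km
  S: calculated 62.9 vs reported 88.7 → residual 25.8 km
P, Q, R are mutually consistent (residuals ≈ 0); S is off by 25.8 km.

S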